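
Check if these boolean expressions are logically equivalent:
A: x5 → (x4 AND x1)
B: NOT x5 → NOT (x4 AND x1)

No, Inverse is not equivalent to original (counterexample: x4=0, x5=1, x1=0)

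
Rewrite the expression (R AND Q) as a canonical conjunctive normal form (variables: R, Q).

(R OR Q) AND (R OR NOT Q) AND (NOT R OR Q)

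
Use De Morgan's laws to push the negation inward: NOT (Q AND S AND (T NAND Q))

NOT Q OR NOT S OR NOT (T NAND Q)
De Morgan's: NOT(AND of terms) = OR of negations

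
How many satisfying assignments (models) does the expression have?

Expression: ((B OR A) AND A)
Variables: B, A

Satisfying assignments: (0,1), (1,1)
Count: 2 out of 4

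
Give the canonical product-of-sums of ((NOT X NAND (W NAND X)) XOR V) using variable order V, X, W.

ΠM(0, 1, 6, 7) = (V OR X OR W) AND (V OR X OR NOT W) AND (NOT V OR NOT X OR W) AND (NOT V OR NOT X OR NOT W)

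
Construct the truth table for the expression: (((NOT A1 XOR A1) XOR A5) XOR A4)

A1 | A5 | A4 | Output
---------------------
0 | 0 | 0 | 1
0 | 0 | 1 | 0
0 | 1 | 0 | 0
0 | 1 | 1 | 1
1 | 0 | 0 | 1
1 | 0 | 1 | 0
1 | 1 | 0 | 0
1 | 1 | 1 | 1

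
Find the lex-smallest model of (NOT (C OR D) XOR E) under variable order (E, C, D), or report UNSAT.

E=0, C=0, D=0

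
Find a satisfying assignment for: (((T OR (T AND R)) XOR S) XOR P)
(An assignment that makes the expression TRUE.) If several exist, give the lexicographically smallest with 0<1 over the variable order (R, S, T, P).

R=0, S=0, T=0, P=1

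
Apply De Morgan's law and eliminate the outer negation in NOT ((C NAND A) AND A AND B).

NOT (C NAND A) OR NOT A OR NOT B
De Morgan's: NOT(AND of terms) = OR of negations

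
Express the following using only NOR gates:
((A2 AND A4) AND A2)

((((A2 NOR A2) NOR (A4 NOR A4)) NOR ((A2 NOR A2) NOR (A4 NOR A4))) NOR (A2 NOR A2))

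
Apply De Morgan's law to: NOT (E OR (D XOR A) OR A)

NOT E AND NOT (D XOR A) AND NOT A
De Morgan's: NOT(OR of terms) = AND of negations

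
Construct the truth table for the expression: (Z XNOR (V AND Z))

V | Z | Output
--------------
0 | 0 | 1
0 | 1 | 0
1 | 0 | 1
1 | 1 | 1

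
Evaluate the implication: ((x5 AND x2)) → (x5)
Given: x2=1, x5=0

Antecedent ((x5 AND x2)) = 0; consequent (x5) = 0.
0 → 0 = 1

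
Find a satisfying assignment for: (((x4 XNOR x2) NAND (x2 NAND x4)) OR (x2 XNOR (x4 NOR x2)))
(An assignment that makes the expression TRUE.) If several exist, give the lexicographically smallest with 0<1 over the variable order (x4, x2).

x4=0, x2=1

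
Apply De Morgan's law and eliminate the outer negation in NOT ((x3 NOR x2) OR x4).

NOT (x3 NOR x2) AND NOT x4
De Morgan's: NOT(OR of terms) = AND of negations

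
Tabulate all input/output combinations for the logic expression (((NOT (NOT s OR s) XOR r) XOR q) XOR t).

r | q | t | s | Output
----------------------
0 | 0 | 0 | 0 | 0
0 | 0 | 0 | 1 | 0
0 | 0 | 1 | 0 | 1
0 | 0 | 1 | 1 | 1
0 | 1 | 0 | 0 | 1
0 | 1 | 0 | 1 | 1
0 | 1 | 1 | 0 | 0
0 | 1 | 1 | 1 | 0
1 | 0 | 0 | 0 | 1
1 | 0 | 0 | 1 | 1
1 | 0 | 1 | 0 | 0
1 | 0 | 1 | 1 | 0
1 | 1 | 0 | 0 | 0
1 | 1 | 0 | 1 | 0
1 | 1 | 1 | 0 | 1
1 | 1 | 1 | 1 | 1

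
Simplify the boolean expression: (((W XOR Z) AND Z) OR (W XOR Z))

By absorption (E OR (E AND v) = E):
= (W XOR Z)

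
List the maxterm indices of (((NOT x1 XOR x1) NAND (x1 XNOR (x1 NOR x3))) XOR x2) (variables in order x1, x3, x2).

ΠM(1, 2, 5, 7) = (x1 OR x3 OR NOT x2) AND (x1 OR NOT x3 OR x2) AND (NOT x1 OR x3 OR NOT x2) AND (NOT x1 OR NOT x3 OR NOT x2)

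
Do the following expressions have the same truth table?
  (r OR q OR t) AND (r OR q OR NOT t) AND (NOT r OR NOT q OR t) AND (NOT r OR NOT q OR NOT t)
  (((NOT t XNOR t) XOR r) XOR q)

Yes, they are equivalent — the two output columns agree on all 8 assignments:
r | q | t | Expression 1 | Expression 2
---------------------------------------
0 | 0 | 0 | 0 | 0
0 | 0 | 1 | 0 | 0
0 | 1 | 0 | 1 | 1
0 | 1 | 1 | 1 | 1
1 | 0 | 0 | 1 | 1
1 | 0 | 1 | 1 | 1
1 | 1 | 0 | 0 | 0
1 | 1 | 1 | 0 | 0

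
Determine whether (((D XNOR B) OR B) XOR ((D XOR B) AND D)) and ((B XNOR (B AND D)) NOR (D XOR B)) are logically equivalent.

No. Counterexample: with B=0, D=0, Expression 1 = 1 but Expression 2 = 0.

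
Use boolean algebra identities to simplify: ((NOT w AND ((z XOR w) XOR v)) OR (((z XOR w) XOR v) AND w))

By distribution ((E AND v) OR (E AND NOT v) = E):
= ((z XOR w) XOR v)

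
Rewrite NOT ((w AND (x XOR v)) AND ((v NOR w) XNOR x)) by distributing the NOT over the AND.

NOT (w AND (x XOR v)) OR NOT ((v NOR w) XNOR x)
De Morgan's: NOT(AND of terms) = OR of negations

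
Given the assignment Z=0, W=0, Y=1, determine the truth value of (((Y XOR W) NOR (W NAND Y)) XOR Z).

Substituting: (((1 XOR 0) NOR (0 NAND 1)) XOR 0)
= 0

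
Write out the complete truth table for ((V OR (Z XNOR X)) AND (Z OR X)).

X | V | Z | Output
------------------
0 | 0 | 0 | 0
0 | 0 | 1 | 0
0 | 1 | 0 | 0
0 | 1 | 1 | 1
1 | 0 | 0 | 0
1 | 0 | 1 | 1
1 | 1 | 0 | 1
1 | 1 | 1 | 1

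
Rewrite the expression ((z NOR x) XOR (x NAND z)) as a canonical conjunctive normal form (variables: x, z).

(x OR z) AND (NOT x OR NOT z)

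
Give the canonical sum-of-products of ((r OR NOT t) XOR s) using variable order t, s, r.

Σm(0, 1, 5, 6) = (NOT t AND NOT s AND NOT r) OR (NOT t AND NOT s AND r) OR (t AND NOT s AND r) OR (t AND s AND NOT r)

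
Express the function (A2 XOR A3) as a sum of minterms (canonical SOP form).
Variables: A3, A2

Σm(1, 2) = (NOT A3 AND A2) OR (A3 AND NOT A2)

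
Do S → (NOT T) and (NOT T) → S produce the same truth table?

No, Converse is not equivalent to original (counterexample: S=0, T=0)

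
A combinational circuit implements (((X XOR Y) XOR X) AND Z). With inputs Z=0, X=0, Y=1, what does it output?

Substituting: (((0 XOR 1) XOR 0) AND 0)
= 0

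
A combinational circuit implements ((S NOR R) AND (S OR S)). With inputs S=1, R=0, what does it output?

Substituting: ((1 NOR 0) AND (1 OR 1))
= 0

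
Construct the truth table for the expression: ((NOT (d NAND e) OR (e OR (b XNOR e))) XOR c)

c | e | b | d | Output
----------------------
0 | 0 | 0 | 0 | 1
0 | 0 | 0 | 1 | 1
0 | 0 | 1 | 0 | 0
0 | 0 | 1 | 1 | 0
0 | 1 | 0 | 0 | 1
0 | 1 | 0 | 1 | 1
0 | 1 | 1 | 0 | 1
0 | 1 | 1 | 1 | 1
1 | 0 | 0 | 0 | 0
1 | 0 | 0 | 1 | 0
1 | 0 | 1 | 0 | 1
1 | 0 | 1 | 1 | 1
1 | 1 | 0 | 0 | 0
1 | 1 | 0 | 1 | 0
1 | 1 | 1 | 0 | 0
1 | 1 | 1 | 1 | 0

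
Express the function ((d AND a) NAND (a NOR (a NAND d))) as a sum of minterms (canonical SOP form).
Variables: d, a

Σm(0, 1, 2, 3) = (NOT d AND NOT a) OR (NOT d AND a) OR (d AND NOT a) OR (d AND a)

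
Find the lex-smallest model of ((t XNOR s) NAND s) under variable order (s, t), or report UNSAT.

s=0, t=0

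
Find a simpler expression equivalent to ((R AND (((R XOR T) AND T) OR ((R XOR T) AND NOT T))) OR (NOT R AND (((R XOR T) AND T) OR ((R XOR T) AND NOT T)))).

By distribution ((E AND v) OR (E AND NOT v) = E) then distribution ((E AND v) OR (E AND NOT v) = E):
= (R XOR T)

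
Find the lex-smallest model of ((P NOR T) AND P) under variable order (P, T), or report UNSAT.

UNSATISFIABLE - no assignment makes this expression true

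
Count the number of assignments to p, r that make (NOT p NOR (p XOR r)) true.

Satisfying assignments: (1,1)
Count: 1 out of 4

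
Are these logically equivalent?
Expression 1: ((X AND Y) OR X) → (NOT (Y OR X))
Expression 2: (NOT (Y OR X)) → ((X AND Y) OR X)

No, Converse is not equivalent to original (counterexample: Y=0, X=0)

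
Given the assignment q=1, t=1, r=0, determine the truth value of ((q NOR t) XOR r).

Substituting: ((1 NOR 1) XOR 0)
= 0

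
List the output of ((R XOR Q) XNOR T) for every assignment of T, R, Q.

T | R | Q | Output
------------------
0 | 0 | 0 | 1
0 | 0 | 1 | 0
0 | 1 | 0 | 0
0 | 1 | 1 | 1
1 | 0 | 0 | 0
1 | 0 | 1 | 1
1 | 1 | 0 | 1
1 | 1 | 1 | 0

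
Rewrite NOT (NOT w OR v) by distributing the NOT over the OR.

w AND NOT v
De Morgan's: NOT(OR of terms) = AND of negations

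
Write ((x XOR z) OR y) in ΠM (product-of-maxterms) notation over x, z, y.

ΠM(0, 6) = (x OR z OR y) AND (NOT x OR NOT z OR y)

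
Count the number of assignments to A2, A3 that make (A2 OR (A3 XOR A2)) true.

Satisfying assignments: (0,1), (1,0), (1,1)
Count: 3 out of 4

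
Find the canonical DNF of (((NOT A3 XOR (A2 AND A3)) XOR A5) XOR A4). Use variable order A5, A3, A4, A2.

(NOT A5 AND NOT A3 AND NOT A4 AND NOT A2) OR (NOT A5 AND NOT A3 AND NOT A4 AND A2) OR (NOT A5 AND A3 AND NOT A4 AND A2) OR (NOT A5 AND A3 AND A4 AND NOT A2) OR (A5 AND NOT A3 AND A4 AND NOT A2) OR (A5 AND NOT A3 AND A4 AND A2) OR (A5 AND A3 AND NOT A4 AND NOT A2) OR (A5 AND A3 AND A4 AND A2)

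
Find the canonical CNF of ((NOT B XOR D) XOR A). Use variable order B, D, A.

(B OR D OR NOT A) AND (B OR NOT D OR A) AND (NOT B OR D OR A) AND (NOT B OR NOT D OR NOT A)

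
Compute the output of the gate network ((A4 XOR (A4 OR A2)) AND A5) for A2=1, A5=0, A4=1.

Substituting: ((1 XOR (1 OR 1)) AND 0)
= 0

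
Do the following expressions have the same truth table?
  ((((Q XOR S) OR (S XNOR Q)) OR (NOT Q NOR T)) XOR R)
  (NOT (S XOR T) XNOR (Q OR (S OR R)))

No. Counterexample: with S=0, R=0, T=0, Q=0, Expression 1 = 1 but Expression 2 = 0.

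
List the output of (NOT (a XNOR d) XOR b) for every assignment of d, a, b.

d | a | b | Output
------------------
0 | 0 | 0 | 0
0 | 0 | 1 | 1
0 | 1 | 0 | 1
0 | 1 | 1 | 0
1 | 0 | 0 | 1
1 | 0 | 1 | 0
1 | 1 | 0 | 0
1 | 1 | 1 | 1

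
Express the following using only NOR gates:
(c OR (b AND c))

((c NOR ((b NOR b) NOR (c NOR c))) NOR (c NOR ((b NOR b) NOR (c NOR c))))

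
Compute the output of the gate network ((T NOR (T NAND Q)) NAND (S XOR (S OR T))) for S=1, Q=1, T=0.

Substituting: ((0 NOR (0 NAND 1)) NAND (1 XOR (1 OR 0)))
= 1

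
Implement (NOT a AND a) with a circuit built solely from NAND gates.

(((a NAND a) NAND a) NAND ((a NAND a) NAND a))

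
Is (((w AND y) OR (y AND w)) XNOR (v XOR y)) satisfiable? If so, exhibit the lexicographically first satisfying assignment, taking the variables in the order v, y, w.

v=0, y=0, w=0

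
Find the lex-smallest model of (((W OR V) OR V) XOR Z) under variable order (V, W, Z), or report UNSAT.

V=0, W=0, Z=1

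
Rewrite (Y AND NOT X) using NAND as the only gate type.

((Y NAND (X NAND X)) NAND (Y NAND (X NAND X)))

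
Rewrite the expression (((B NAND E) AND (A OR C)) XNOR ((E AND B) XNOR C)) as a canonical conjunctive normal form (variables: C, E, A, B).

(C OR E OR A OR B) AND (C OR E OR A OR NOT B) AND (C OR NOT E OR A OR B) AND (NOT C OR E OR A OR B) AND (NOT C OR E OR A OR NOT B) AND (NOT C OR E OR NOT A OR B) AND (NOT C OR E OR NOT A OR NOT B) AND (NOT C OR NOT E OR A OR B) AND (NOT C OR NOT E OR A OR NOT B) AND (NOT C OR NOT E OR NOT A OR B) AND (NOT C OR NOT E OR NOT A OR NOT B)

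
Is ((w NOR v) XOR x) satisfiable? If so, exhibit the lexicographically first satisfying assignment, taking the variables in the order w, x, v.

w=0, x=0, v=0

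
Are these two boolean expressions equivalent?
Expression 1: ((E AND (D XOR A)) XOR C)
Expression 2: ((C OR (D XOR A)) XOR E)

No. Counterexample: with D=0, E=0, C=0, A=1, Expression 1 = 0 but Expression 2 = 1.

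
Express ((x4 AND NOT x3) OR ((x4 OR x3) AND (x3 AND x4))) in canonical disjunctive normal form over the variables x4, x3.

(x4 AND NOT x3) OR (x4 AND x3)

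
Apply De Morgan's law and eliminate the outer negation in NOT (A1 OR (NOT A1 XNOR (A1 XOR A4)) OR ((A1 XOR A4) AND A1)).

NOT A1 AND NOT (NOT A1 XNOR (A1 XOR A4)) AND NOT ((A1 XOR A4) AND A1)
De Morgan's: NOT(OR of terms) = AND of negations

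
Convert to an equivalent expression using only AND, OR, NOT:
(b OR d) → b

NOT (b OR d) OR b
(Implication elimination: A → B = NOT A OR B)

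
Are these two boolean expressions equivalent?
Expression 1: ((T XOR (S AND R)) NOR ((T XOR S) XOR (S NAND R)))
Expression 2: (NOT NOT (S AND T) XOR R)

No. Counterexample: with S=0, T=0, R=1, Expression 1 = 0 but Expression 2 = 1.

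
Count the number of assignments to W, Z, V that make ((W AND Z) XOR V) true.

Satisfying assignments: (0,0,1), (0,1,1), (1,0,1), (1,1,0)
Count: 4 out of 8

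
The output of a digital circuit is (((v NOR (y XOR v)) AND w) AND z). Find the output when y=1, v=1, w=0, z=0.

Substituting: (((1 NOR (1 XOR 1)) AND 0) AND 0)
= 0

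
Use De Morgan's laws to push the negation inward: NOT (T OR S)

NOT T AND NOT S
De Morgan's: NOT(OR of terms) = AND of negations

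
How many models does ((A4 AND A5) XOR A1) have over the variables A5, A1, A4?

Satisfying assignments: (0,1,0), (0,1,1), (1,0,1), (1,1,0)
Count: 4 out of 8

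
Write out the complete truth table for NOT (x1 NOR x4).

x4 | x1 | Output
----------------
0 | 0 | 0
0 | 1 | 1
1 | 0 | 1
1 | 1 | 1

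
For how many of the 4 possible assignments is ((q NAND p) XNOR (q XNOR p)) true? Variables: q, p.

Satisfying assignments: (0,0)
Count: 1 out of 4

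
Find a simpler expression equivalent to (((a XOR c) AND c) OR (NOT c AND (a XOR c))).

By distribution ((E AND v) OR (E AND NOT v) = E):
= (a XOR c)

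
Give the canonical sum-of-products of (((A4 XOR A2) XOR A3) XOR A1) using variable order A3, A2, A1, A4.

Σm(1, 2, 4, 7, 8, 11, 13, 14) = (NOT A3 AND NOT A2 AND NOT A1 AND A4) OR (NOT A3 AND NOT A2 AND A1 AND NOT A4) OR (NOT A3 AND A2 AND NOT A1 AND NOT A4) OR (NOT A3 AND A2 AND A1 AND A4) OR (A3 AND NOT A2 AND NOT A1 AND NOT A4) OR (A3 AND NOT A2 AND A1 AND A4) OR (A3 AND A2 AND NOT A1 AND A4) OR (A3 AND A2 AND A1 AND NOT A4)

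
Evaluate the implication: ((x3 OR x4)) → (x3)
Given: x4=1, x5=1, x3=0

Antecedent ((x3 OR x4)) = 1; consequent (x3) = 0.
1 → 0 = 0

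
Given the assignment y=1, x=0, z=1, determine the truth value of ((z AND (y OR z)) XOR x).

Substituting: ((1 AND (1 OR 1)) XOR 0)
= 1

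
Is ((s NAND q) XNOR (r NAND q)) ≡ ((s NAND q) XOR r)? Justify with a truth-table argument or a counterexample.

No. Counterexample: with q=0, s=0, r=1, Expression 1 = 1 but Expression 2 = 0.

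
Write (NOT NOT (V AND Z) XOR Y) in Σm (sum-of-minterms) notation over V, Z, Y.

Σm(1, 3, 5, 6) = (NOT V AND NOT Z AND Y) OR (NOT V AND Z AND Y) OR (V AND NOT Z AND Y) OR (V AND Z AND NOT Y)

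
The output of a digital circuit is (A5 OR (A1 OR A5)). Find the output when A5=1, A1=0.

Substituting: (1 OR (0 OR 1))
= 1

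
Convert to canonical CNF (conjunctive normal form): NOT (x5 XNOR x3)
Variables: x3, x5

(x3 OR x5) AND (NOT x3 OR NOT x5)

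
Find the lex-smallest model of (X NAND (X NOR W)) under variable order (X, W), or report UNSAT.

X=0, W=0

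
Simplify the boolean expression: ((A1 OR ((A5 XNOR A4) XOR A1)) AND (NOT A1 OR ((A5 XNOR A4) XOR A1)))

By distribution ((E OR v) AND (E OR NOT v) = E):
= ((A5 XNOR A4) XOR A1)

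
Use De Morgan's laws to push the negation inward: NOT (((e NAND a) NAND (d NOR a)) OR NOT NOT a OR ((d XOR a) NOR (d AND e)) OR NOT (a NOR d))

NOT ((e NAND a) NAND (d NOR a)) AND NOT a AND NOT ((d XOR a) NOR (d AND e)) AND (a NOR d)
De Morgan's: NOT(OR of terms) = AND of negations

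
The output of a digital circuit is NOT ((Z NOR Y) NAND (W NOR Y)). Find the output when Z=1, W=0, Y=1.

Substituting: NOT ((1 NOR 1) NAND (0 NOR 1))
= 0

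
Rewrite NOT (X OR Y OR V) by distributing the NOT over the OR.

NOT X AND NOT Y AND NOT V
De Morgan's: NOT(OR of terms) = AND of negations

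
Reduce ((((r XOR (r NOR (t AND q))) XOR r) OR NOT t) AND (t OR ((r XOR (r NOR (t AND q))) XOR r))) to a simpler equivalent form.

By distribution ((E OR v) AND (E OR NOT v) = E) then XOR self-cancellation ((E XOR v) XOR v = E):
= (r NOR (t AND q))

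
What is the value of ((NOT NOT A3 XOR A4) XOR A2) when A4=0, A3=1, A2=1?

Substituting: ((NOT NOT 1 XOR 0) XOR 1)
= 0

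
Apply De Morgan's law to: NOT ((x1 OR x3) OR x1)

NOT (x1 OR x3) AND NOT x1
De Morgan's: NOT(OR of terms) = AND of negations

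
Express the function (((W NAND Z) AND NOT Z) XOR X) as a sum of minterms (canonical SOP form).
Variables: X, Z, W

Σm(0, 1, 6, 7) = (NOT X AND NOT Z AND NOT W) OR (NOT X AND NOT Z AND W) OR (X AND Z AND NOT W) OR (X AND Z AND W)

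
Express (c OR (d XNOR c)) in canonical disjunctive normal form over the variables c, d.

(NOT c AND NOT d) OR (c AND NOT d) OR (c AND d)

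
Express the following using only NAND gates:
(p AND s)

((p NAND s) NAND (p NAND s))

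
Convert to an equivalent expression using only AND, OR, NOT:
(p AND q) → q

NOT (p AND q) OR q
(Implication elimination: A → B = NOT A OR B)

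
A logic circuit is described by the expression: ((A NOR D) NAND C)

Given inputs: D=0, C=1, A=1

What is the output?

Substituting: ((1 NOR 0) NAND 1)
= 1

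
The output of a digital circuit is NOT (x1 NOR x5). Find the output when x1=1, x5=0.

Substituting: NOT (1 NOR 0)
= 1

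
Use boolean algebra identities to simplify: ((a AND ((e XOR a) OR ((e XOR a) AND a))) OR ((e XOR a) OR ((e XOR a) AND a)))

By absorption (E OR (E AND v) = E) then absorption (E OR (E AND v) = E):
= (e XOR a)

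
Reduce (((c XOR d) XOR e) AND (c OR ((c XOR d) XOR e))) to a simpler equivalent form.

By absorption (E AND (E OR v) = E):
= ((c XOR d) XOR e)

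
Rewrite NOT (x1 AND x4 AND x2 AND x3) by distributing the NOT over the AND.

NOT x1 OR NOT x4 OR NOT x2 OR NOT x3
De Morgan's: NOT(AND of terms) = OR of negations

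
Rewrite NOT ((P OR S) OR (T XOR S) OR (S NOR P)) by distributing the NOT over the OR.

NOT (P OR S) AND NOT (T XOR S) AND NOT (S NOR P)
De Morgan's: NOT(OR of terms) = AND of negations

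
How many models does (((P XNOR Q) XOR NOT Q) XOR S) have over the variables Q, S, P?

Satisfying assignments: (0,0,1), (0,1,0), (1,0,1), (1,1,0)
Count: 4 out of 8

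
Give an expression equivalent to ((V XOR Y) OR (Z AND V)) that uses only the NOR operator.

((((((V NOR Y) NOR (V NOR Y)) NOR ((V NOR Y) NOR (V NOR Y))) NOR ((((V NOR V) NOR (Y NOR Y)) NOR ((V NOR V) NOR (Y NOR Y))) NOR (((V NOR V) NOR (Y NOR Y)) NOR ((V NOR V) NOR (Y NOR Y))))) NOR ((Z NOR Z) NOR (V NOR V))) NOR (((((V NOR Y) NOR (V NOR Y)) NOR ((V NOR Y) NOR (V NOR Y))) NOR ((((V NOR V) NOR (Y NOR Y)) NOR ((V NOR V) NOR (Y NOR Y))) NOR (((V NOR V) NOR (Y NOR Y)) NOR ((V NOR V) NOR (Y NOR Y))))) NOR ((Z NOR Z) NOR (V NOR V))))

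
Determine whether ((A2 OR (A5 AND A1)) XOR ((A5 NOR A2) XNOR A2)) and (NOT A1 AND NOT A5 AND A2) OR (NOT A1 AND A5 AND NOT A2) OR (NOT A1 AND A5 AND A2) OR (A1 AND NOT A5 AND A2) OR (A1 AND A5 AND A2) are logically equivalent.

Yes, they are equivalent — the two output columns agree on all 8 assignments:
A1 | A5 | A2 | Expression 1 | Expression 2
------------------------------------------
0 | 0 | 0 | 0 | 0
0 | 0 | 1 | 1 | 1
0 | 1 | 0 | 1 | 1
0 | 1 | 1 | 1 | 1
1 | 0 | 0 | 0 | 0
1 | 0 | 1 | 1 | 1
1 | 1 | 0 | 0 | 0
1 | 1 | 1 | 1 | 1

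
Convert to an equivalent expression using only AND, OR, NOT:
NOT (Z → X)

Z AND NOT X
(Negated implication: NOT(A → B) = A AND NOT B)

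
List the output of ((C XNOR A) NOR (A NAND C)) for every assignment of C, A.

C | A | Output
--------------
0 | 0 | 0
0 | 1 | 0
1 | 0 | 0
1 | 1 | 0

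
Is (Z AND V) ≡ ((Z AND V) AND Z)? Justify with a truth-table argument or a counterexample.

Yes, they are equivalent — the two output columns agree on all 4 assignments:
Z | V | Expression 1 | Expression 2
-----------------------------------
0 | 0 | 0 | 0
0 | 1 | 0 | 0
1 | 0 | 0 | 0
1 | 1 | 1 | 1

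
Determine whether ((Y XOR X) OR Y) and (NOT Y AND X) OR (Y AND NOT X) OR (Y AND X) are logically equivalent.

Yes, they are equivalent — the two output columns agree on all 4 assignments:
Y | X | Expression 1 | Expression 2
-----------------------------------
0 | 0 | 0 | 0
0 | 1 | 1 | 1
1 | 0 | 1 | 1
1 | 1 | 1 | 1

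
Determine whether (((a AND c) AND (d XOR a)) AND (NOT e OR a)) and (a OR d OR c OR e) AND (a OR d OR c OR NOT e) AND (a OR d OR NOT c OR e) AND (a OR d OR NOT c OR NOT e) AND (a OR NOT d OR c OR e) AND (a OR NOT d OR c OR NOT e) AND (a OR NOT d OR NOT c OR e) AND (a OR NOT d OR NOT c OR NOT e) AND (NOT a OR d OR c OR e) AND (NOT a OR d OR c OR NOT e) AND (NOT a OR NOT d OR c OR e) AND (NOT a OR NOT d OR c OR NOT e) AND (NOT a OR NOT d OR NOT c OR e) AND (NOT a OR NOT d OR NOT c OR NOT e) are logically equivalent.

Yes, they are equivalent — the two output columns agree on all 16 assignments:
a | d | c | e | Expression 1 | Expression 2
-------------------------------------------
0 | 0 | 0 | 0 | 0 | 0
0 | 0 | 0 | 1 | 0 | 0
0 | 0 | 1 | 0 | 0 | 0
0 | 0 | 1 | 1 | 0 | 0
0 | 1 | 0 | 0 | 0 | 0
0 | 1 | 0 | 1 | 0 | 0
0 | 1 | 1 | 0 | 0 | 0
0 | 1 | 1 | 1 | 0 | 0
1 | 0 | 0 | 0 | 0 | 0
1 | 0 | 0 | 1 | 0 | 0
1 | 0 | 1 | 0 | 1 | 1
1 | 0 | 1 | 1 | 1 | 1
1 | 1 | 0 | 0 | 0 | 0
1 | 1 | 0 | 1 | 0 | 0
1 | 1 | 1 | 0 | 0 | 0
1 | 1 | 1 | 1 | 0 | 0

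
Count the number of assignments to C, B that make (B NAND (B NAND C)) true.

Satisfying assignments: (0,0), (1,0), (1,1)
Count: 3 out of 4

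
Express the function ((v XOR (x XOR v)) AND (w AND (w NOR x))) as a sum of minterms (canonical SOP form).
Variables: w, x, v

Σm() = FALSE (no minterms)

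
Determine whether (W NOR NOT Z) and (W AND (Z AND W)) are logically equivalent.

No. Counterexample: with W=0, Z=1, Expression 1 = 1 but Expression 2 = 0.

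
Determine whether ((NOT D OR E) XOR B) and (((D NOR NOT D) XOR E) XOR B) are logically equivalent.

No. Counterexample: with D=0, E=0, B=0, Expression 1 = 1 but Expression 2 = 0.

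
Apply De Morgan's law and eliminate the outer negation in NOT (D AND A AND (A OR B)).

NOT D OR NOT A OR NOT (A OR B)
De Morgan's: NOT(AND of terms) = OR of negations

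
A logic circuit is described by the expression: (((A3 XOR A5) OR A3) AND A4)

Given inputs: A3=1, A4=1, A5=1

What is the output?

Substituting: (((1 XOR 1) OR 1) AND 1)
= 1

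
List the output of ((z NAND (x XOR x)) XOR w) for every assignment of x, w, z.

x | w | z | Output
------------------
0 | 0 | 0 | 1
0 | 0 | 1 | 1
0 | 1 | 0 | 0
0 | 1 | 1 | 0
1 | 0 | 0 | 1
1 | 0 | 1 | 1
1 | 1 | 0 | 0
1 | 1 | 1 | 0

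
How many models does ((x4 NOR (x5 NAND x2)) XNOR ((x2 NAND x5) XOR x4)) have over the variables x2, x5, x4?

Satisfying assignments: (0,0,1), (0,1,1), (1,0,1)
Count: 3 out of 8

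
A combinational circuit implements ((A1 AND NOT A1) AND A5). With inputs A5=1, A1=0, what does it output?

Substituting: ((0 AND NOT 0) AND 1)
= 0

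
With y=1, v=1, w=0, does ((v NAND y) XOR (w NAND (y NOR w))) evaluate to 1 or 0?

Substituting: ((1 NAND 1) XOR (0 NAND (1 NOR 0)))
= 1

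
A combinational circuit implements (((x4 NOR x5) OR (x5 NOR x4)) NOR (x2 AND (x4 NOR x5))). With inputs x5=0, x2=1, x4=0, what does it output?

Substituting: (((0 NOR 0) OR (0 NOR 0)) NOR (1 AND (0 NOR 0)))
= 0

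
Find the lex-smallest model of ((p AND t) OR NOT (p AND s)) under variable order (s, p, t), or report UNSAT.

s=0, p=0, t=0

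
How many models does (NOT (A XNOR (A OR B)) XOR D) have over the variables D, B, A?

Satisfying assignments: (0,1,0), (1,0,0), (1,0,1), (1,1,1)
Count: 4 out of 8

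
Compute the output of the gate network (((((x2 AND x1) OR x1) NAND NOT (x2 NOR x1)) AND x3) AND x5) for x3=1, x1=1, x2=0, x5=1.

Substituting: (((((0 AND 1) OR 1) NAND NOT (0 NOR 1)) AND 1) AND 1)
= 0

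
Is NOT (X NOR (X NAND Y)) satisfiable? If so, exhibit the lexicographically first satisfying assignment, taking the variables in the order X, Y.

X=0, Y=0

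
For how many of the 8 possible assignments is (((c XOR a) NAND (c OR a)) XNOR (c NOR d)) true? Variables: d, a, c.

Satisfying assignments: (0,0,0), (0,0,1), (1,0,1), (1,1,0)
Count: 4 out of 8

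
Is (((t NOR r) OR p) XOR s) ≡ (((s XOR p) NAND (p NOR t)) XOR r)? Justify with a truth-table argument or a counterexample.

No. Counterexample: with t=0, p=1, s=0, r=1, Expression 1 = 1 but Expression 2 = 0.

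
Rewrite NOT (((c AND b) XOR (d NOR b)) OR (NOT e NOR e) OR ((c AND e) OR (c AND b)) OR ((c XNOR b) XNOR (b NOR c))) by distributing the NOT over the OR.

NOT ((c AND b) XOR (d NOR b)) AND NOT (NOT e NOR e) AND NOT ((c AND e) OR (c AND b)) AND NOT ((c XNOR b) XNOR (b NOR c))
De Morgan's: NOT(OR of terms) = AND of negations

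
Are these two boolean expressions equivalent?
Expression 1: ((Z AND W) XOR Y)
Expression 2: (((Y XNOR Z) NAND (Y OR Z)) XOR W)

No. Counterexample: with Y=0, Z=0, W=0, Expression 1 = 0 but Expression 2 = 1.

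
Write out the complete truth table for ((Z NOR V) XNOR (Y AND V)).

Z | Y | V | Output
------------------
0 | 0 | 0 | 0
0 | 0 | 1 | 1
0 | 1 | 0 | 0
0 | 1 | 1 | 0
1 | 0 | 0 | 1
1 | 0 | 1 | 1
1 | 1 | 0 | 1
1 | 1 | 1 | 0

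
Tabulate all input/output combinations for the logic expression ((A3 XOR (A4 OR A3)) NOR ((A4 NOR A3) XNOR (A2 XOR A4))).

A2 | A4 | A3 | Output
---------------------
0 | 0 | 0 | 1
0 | 0 | 1 | 0
0 | 1 | 0 | 0
0 | 1 | 1 | 1
1 | 0 | 0 | 0
1 | 0 | 1 | 1
1 | 1 | 0 | 0
1 | 1 | 1 | 0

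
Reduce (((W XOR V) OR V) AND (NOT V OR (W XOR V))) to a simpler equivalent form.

By distribution ((E OR v) AND (E OR NOT v) = E):
= (W XOR V)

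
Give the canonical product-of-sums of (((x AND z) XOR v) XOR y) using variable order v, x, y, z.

ΠM(0, 1, 4, 7, 10, 11, 13, 14) = (v OR x OR y OR z) AND (v OR x OR y OR NOT z) AND (v OR NOT x OR y OR z) AND (v OR NOT x OR NOT y OR NOT z) AND (NOT v OR x OR NOT y OR z) AND (NOT v OR x OR NOT y OR NOT z) AND (NOT v OR NOT x OR y OR NOT z) AND (NOT v OR NOT x OR NOT y OR z)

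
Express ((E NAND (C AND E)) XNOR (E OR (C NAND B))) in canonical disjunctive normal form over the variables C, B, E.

(NOT C AND NOT B AND NOT E) OR (NOT C AND NOT B AND E) OR (NOT C AND B AND NOT E) OR (NOT C AND B AND E) OR (C AND NOT B AND NOT E)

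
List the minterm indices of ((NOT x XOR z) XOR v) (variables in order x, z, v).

Σm(0, 3, 5, 6) = (NOT x AND NOT z AND NOT v) OR (NOT x AND z AND v) OR (x AND NOT z AND v) OR (x AND z AND NOT v)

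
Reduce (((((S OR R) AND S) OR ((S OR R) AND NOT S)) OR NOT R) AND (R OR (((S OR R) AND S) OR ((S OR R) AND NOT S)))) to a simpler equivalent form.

By distribution ((E OR v) AND (E OR NOT v) = E) then distribution ((E AND v) OR (E AND NOT v) = E):
= (S OR R)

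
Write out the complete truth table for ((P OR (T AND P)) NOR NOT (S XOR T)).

S | P | T | Output
------------------
0 | 0 | 0 | 0
0 | 0 | 1 | 1
0 | 1 | 0 | 0
0 | 1 | 1 | 0
1 | 0 | 0 | 1
1 | 0 | 1 | 0
1 | 1 | 0 | 0
1 | 1 | 1 | 0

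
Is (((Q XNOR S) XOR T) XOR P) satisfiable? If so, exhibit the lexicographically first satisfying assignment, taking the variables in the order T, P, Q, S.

T=0, P=0, Q=0, S=0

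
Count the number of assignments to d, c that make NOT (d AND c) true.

Satisfying assignments: (0,0), (0,1), (1,0)
Count: 3 out of 4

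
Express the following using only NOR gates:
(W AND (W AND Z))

((W NOR W) NOR (((W NOR W) NOR (Z NOR Z)) NOR ((W NOR W) NOR (Z NOR Z))))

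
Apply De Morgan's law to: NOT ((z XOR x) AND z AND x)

NOT (z XOR x) OR NOT z OR NOT x
De Morgan's: NOT(AND of terms) = OR of negations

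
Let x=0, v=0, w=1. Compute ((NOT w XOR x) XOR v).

Substituting: ((NOT 1 XOR 0) XOR 0)
= 0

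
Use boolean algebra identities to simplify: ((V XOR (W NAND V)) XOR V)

By XOR self-cancellation ((E XOR v) XOR v = E):
= (W NAND V)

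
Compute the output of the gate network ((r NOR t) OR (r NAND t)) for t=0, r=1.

Substituting: ((1 NOR 0) OR (1 NAND 0))
= 1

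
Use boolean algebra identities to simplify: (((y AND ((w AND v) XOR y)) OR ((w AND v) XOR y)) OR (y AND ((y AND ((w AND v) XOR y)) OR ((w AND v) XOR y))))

By absorption (E OR (E AND v) = E) then absorption (E OR (E AND v) = E):
= ((w AND v) XOR y)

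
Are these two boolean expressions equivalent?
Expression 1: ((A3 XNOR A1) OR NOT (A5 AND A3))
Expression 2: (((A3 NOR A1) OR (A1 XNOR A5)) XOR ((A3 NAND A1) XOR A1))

No. Counterexample: with A1=0, A3=0, A5=0, Expression 1 = 1 but Expression 2 = 0.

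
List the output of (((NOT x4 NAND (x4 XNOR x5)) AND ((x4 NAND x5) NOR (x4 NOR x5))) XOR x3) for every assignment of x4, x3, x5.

x4 | x3 | x5 | Output
---------------------
0 | 0 | 0 | 0
0 | 0 | 1 | 0
0 | 1 | 0 | 1
0 | 1 | 1 | 1
1 | 0 | 0 | 0
1 | 0 | 1 | 1
1 | 1 | 0 | 1
1 | 1 | 1 | 0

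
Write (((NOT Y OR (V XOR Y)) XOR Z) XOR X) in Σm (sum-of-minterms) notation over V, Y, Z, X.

Σm(0, 3, 4, 7, 8, 11, 13, 14) = (NOT V AND NOT Y AND NOT Z AND NOT X) OR (NOT V AND NOT Y AND Z AND X) OR (NOT V AND Y AND NOT Z AND NOT X) OR (NOT V AND Y AND Z AND X) OR (V AND NOT Y AND NOT Z AND NOT X) OR (V AND NOT Y AND Z AND X) OR (V AND Y AND NOT Z AND X) OR (V AND Y AND Z AND NOT X)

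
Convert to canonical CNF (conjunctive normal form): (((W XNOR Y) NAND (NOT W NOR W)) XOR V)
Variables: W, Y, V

(W OR Y OR NOT V) AND (W OR NOT Y OR NOT V) AND (NOT W OR Y OR NOT V) AND (NOT W OR NOT Y OR NOT V)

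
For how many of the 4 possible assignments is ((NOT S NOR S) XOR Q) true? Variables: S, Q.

Satisfying assignments: (0,1), (1,1)
Count: 2 out of 4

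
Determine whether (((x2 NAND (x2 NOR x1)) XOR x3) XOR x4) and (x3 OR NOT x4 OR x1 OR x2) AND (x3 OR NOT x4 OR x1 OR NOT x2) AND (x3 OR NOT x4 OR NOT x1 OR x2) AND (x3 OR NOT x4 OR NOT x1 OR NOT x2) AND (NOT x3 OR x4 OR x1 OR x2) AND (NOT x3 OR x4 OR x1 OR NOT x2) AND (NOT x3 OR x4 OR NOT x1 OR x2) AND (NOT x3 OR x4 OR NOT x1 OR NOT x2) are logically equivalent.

Yes, they are equivalent — the two output columns agree on all 16 assignments:
x3 | x4 | x1 | x2 | Expression 1 | Expression 2
-----------------------------------------------
0 | 0 | 0 | 0 | 1 | 1
0 | 0 | 0 | 1 | 1 | 1
0 | 0 | 1 | 0 | 1 | 1
0 | 0 | 1 | 1 | 1 | 1
0 | 1 | 0 | 0 | 0 | 0
0 | 1 | 0 | 1 | 0 | 0
0 | 1 | 1 | 0 | 0 | 0
0 | 1 | 1 | 1 | 0 | 0
1 | 0 | 0 | 0 | 0 | 0
1 | 0 | 0 | 1 | 0 | 0
1 | 0 | 1 | 0 | 0 | 0
1 | 0 | 1 | 1 | 0 | 0
1 | 1 | 0 | 0 | 1 | 1
1 | 1 | 0 | 1 | 1 | 1
1 | 1 | 1 | 0 | 1 | 1
1 | 1 | 1 | 1 | 1 | 1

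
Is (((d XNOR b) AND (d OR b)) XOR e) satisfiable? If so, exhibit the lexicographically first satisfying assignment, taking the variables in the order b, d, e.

b=0, d=0, e=1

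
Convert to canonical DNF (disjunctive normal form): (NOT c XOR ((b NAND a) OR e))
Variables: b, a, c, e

(NOT b AND NOT a AND c AND NOT e) OR (NOT b AND NOT a AND c AND e) OR (NOT b AND a AND c AND NOT e) OR (NOT b AND a AND c AND e) OR (b AND NOT a AND c AND NOT e) OR (b AND NOT a AND c AND e) OR (b AND a AND NOT c AND NOT e) OR (b AND a AND c AND e)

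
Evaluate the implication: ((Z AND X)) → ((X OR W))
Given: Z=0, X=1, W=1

Antecedent ((Z AND X)) = 0; consequent ((X OR W)) = 1.
0 → 1 = 1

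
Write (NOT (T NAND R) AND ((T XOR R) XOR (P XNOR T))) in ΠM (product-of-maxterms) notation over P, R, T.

ΠM(0, 1, 2, 3, 4, 5, 6) = (P OR R OR T) AND (P OR R OR NOT T) AND (P OR NOT R OR T) AND (P OR NOT R OR NOT T) AND (NOT P OR R OR T) AND (NOT P OR R OR NOT T) AND (NOT P OR NOT R OR T)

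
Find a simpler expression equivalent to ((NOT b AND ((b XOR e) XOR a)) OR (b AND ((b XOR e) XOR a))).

By distribution ((E AND v) OR (E AND NOT v) = E):
= ((b XOR e) XOR a)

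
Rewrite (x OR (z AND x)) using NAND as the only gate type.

((x NAND x) NAND (((z NAND x) NAND (z NAND x)) NAND ((z NAND x) NAND (z NAND x))))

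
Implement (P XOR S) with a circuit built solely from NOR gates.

((((P NOR S) NOR (P NOR S)) NOR ((P NOR S) NOR (P NOR S))) NOR ((((P NOR P) NOR (S NOR S)) NOR ((P NOR P) NOR (S NOR S))) NOR (((P NOR P) NOR (S NOR S)) NOR ((P NOR P) NOR (S NOR S)))))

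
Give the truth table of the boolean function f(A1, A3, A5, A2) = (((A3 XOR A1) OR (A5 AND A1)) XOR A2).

A1 | A3 | A5 | A2 | Output
--------------------------
0 | 0 | 0 | 0 | 0
0 | 0 | 0 | 1 | 1
0 | 0 | 1 | 0 | 0
0 | 0 | 1 | 1 | 1
0 | 1 | 0 | 0 | 1
0 | 1 | 0 | 1 | 0
0 | 1 | 1 | 0 | 1
0 | 1 | 1 | 1 | 0
1 | 0 | 0 | 0 | 1
1 | 0 | 0 | 1 | 0
1 | 0 | 1 | 0 | 1
1 | 0 | 1 | 1 | 0
1 | 1 | 0 | 0 | 0
1 | 1 | 0 | 1 | 1
1 | 1 | 1 | 0 | 1
1 | 1 | 1 | 1 | 0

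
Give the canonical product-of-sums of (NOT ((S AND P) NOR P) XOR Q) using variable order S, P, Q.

ΠM(0, 3, 4, 7) = (S OR P OR Q) AND (S OR NOT P OR NOT Q) AND (NOT S OR P OR Q) AND (NOT S OR NOT P OR NOT Q)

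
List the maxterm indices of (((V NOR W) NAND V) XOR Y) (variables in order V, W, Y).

ΠM(1, 3, 5, 7) = (V OR W OR NOT Y) AND (V OR NOT W OR NOT Y) AND (NOT V OR W OR NOT Y) AND (NOT V OR NOT W OR NOT Y)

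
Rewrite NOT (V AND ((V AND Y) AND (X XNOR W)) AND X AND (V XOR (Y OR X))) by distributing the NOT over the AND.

NOT V OR NOT ((V AND Y) AND (X XNOR W)) OR NOT X OR NOT (V XOR (Y OR X))
De Morgan's: NOT(AND of terms) = OR of negations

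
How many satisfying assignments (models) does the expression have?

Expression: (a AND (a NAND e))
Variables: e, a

Satisfying assignments: (0,1)
Count: 1 out of 4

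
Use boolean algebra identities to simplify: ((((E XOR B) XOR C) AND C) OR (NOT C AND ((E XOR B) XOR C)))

By distribution ((E AND v) OR (E AND NOT v) = E):
= ((E XOR B) XOR C)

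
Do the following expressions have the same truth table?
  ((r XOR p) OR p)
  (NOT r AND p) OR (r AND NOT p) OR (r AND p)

Yes, they are equivalent — the two output columns agree on all 4 assignments:
r | p | Expression 1 | Expression 2
-----------------------------------
0 | 0 | 0 | 0
0 | 1 | 1 | 1
1 | 0 | 1 | 1
1 | 1 | 1 | 1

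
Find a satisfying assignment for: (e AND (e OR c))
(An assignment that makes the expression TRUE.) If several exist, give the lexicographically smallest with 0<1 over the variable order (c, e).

c=0, e=1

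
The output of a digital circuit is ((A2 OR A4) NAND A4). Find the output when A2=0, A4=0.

Substituting: ((0 OR 0) NAND 0)
= 1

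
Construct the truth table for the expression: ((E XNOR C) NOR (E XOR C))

C | E | Output
--------------
0 | 0 | 0
0 | 1 | 0
1 | 0 | 0
1 | 1 | 0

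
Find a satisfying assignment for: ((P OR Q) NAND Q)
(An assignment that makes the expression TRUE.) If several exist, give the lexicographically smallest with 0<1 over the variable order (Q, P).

Q=0, P=0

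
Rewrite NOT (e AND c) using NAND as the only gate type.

(((e NAND c) NAND (e NAND c)) NAND ((e NAND c) NAND (e NAND c)))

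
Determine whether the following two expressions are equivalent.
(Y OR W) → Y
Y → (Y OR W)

No, Converse is not equivalent to original (counterexample: Y=0, W=1, V=0)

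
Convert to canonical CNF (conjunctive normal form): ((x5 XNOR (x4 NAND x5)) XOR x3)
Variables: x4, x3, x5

(x4 OR x3 OR x5) AND (x4 OR NOT x3 OR NOT x5) AND (NOT x4 OR x3 OR x5) AND (NOT x4 OR x3 OR NOT x5)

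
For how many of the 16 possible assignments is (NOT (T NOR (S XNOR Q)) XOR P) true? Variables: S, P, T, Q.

Satisfying assignments: (0,0,0,0), (0,0,1,0), (0,0,1,1), (0,1,0,1), (1,0,0,1), (1,0,1,0), (1,0,1,1), (1,1,0,0)
Count: 8 out of 16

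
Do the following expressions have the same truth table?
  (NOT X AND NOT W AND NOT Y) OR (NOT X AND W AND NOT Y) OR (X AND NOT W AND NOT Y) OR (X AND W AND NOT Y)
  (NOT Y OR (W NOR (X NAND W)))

Yes, they are equivalent — the two output columns agree on all 8 assignments:
X | W | Y | Expression 1 | Expression 2
---------------------------------------
0 | 0 | 0 | 1 | 1
0 | 0 | 1 | 0 | 0
0 | 1 | 0 | 1 | 1
0 | 1 | 1 | 0 | 0
1 | 0 | 0 | 1 | 1
1 | 0 | 1 | 0 | 0
1 | 1 | 0 | 1 | 1
1 | 1 | 1 | 0 | 0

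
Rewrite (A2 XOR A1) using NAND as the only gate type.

((A2 NAND (A2 NAND A1)) NAND (A1 NAND (A2 NAND A1)))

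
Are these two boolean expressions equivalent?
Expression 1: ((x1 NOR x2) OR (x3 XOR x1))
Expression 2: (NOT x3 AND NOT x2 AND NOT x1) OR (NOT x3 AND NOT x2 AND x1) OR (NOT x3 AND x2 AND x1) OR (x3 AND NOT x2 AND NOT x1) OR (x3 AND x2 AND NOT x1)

Yes, they are equivalent — the two output columns agree on all 8 assignments:
x3 | x2 | x1 | Expression 1 | Expression 2
------------------------------------------
0 | 0 | 0 | 1 | 1
0 | 0 | 1 | 1 | 1
0 | 1 | 0 | 0 | 0
0 | 1 | 1 | 1 | 1
1 | 0 | 0 | 1 | 1
1 | 0 | 1 | 0 | 0
1 | 1 | 0 | 1 | 1
1 | 1 | 1 | 0 | 0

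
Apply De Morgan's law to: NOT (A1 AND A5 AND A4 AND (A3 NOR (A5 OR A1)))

NOT A1 OR NOT A5 OR NOT A4 OR NOT (A3 NOR (A5 OR A1))
De Morgan's: NOT(AND of terms) = OR of negations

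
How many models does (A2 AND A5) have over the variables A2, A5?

Satisfying assignments: (1,1)
Count: 1 out of 4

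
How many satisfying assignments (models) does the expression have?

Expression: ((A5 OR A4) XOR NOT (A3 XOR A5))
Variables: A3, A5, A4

Satisfying assignments: (0,0,0), (0,1,0), (0,1,1), (1,0,1)
Count: 4 out of 8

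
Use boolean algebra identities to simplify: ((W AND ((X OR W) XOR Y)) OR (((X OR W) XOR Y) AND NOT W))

By distribution ((E AND v) OR (E AND NOT v) = E):
= ((X OR W) XOR Y)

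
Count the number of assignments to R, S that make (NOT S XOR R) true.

Satisfying assignments: (0,0), (1,1)
Count: 2 out of 4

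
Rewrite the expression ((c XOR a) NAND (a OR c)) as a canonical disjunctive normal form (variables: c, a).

(NOT c AND NOT a) OR (c AND a)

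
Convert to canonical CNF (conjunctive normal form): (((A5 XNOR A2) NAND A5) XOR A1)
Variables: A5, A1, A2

(A5 OR NOT A1 OR A2) AND (A5 OR NOT A1 OR NOT A2) AND (NOT A5 OR A1 OR NOT A2) AND (NOT A5 OR NOT A1 OR A2)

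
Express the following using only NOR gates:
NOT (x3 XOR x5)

(((((x3 NOR x5) NOR (x3 NOR x5)) NOR ((x3 NOR x5) NOR (x3 NOR x5))) NOR ((((x3 NOR x3) NOR (x5 NOR x5)) NOR ((x3 NOR x3) NOR (x5 NOR x5))) NOR (((x3 NOR x3) NOR (x5 NOR x5)) NOR ((x3 NOR x3) NOR (x5 NOR x5))))) NOR ((((x3 NOR x5) NOR (x3 NOR x5)) NOR ((x3 NOR x5) NOR (x3 NOR x5))) NOR ((((x3 NOR x3) NOR (x5 NOR x5)) NOR ((x3 NOR x3) NOR (x5 NOR x5))) NOR (((x3 NOR x3) NOR (x5 NOR x5)) NOR ((x3 NOR x3) NOR (x5 NOR x5))))))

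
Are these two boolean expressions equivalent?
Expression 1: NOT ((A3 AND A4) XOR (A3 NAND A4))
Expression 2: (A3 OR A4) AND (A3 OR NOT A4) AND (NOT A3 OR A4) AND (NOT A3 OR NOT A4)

Yes, they are equivalent — the two output columns agree on all 4 assignments:
A3 | A4 | Expression 1 | Expression 2
-------------------------------------
0 | 0 | 0 | 0
0 | 1 | 0 | 0
1 | 0 | 0 | 0
1 | 1 | 0 | 0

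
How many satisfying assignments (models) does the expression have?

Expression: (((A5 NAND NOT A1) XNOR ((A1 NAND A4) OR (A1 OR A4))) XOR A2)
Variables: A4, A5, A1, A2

Satisfying assignments: (0,0,0,0), (0,0,1,0), (0,1,0,1), (0,1,1,0), (1,0,0,0), (1,0,1,0), (1,1,0,1), (1,1,1,0)
Count: 8 out of 16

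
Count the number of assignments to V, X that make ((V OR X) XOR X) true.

Satisfying assignments: (1,0)
Count: 1 out of 4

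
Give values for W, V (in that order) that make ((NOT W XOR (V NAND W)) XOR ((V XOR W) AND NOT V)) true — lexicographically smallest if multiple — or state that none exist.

UNSATISFIABLE - no assignment makes this expression true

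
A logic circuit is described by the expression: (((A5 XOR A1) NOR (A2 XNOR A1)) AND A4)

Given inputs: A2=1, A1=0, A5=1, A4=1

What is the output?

Substituting: (((1 XOR 0) NOR (1 XNOR 0)) AND 1)
= 0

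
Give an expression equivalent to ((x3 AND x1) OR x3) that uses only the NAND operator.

((((x3 NAND x1) NAND (x3 NAND x1)) NAND ((x3 NAND x1) NAND (x3 NAND x1))) NAND (x3 NAND x3))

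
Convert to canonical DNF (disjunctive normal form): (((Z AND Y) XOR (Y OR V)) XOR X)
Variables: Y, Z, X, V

(NOT Y AND NOT Z AND NOT X AND V) OR (NOT Y AND NOT Z AND X AND NOT V) OR (NOT Y AND Z AND NOT X AND V) OR (NOT Y AND Z AND X AND NOT V) OR (Y AND NOT Z AND NOT X AND NOT V) OR (Y AND NOT Z AND NOT X AND V) OR (Y AND Z AND X AND NOT V) OR (Y AND Z AND X AND V)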